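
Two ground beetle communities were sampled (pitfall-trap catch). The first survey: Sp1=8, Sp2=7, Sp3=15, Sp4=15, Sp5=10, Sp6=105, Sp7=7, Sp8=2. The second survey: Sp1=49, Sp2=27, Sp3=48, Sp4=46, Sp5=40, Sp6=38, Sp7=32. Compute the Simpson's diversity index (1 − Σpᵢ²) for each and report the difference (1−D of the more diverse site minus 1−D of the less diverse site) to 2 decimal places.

0.26

The first survey: N=169, proportions 0.0473, 0.0414, 0.0888, 0.0888, 0.0592, 0.6213, 0.0414, 0.0118, giving 1−D = 0.5889 (working shown to 4 dp, full precision carried).
The second survey: N=280, proportions 0.175, 0.0964, 0.1714, 0.1643, 0.1429, 0.1357, 0.1143, giving 1−D = 0.8518.
Difference = |0.5889 − 0.8518| = 0.2629, i.e. 0.26 to 2 decimal places.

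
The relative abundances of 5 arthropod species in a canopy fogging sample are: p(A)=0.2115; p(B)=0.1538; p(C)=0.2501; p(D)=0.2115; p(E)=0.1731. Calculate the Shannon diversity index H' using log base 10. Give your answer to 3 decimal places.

0.693

Each pᵢ log₁₀ pᵢ term (working shown to 5 dp, full precision carried): 0.2115×(-0.67469)=-0.14270, 0.1538×(-0.81304)=-0.12505, 0.2501×(-0.60189)=-0.15053, 0.2115×(-0.67469)=-0.14270, 0.1731×(-0.76170)=-0.13185.
Sum = -0.69282, so H' = 0.693.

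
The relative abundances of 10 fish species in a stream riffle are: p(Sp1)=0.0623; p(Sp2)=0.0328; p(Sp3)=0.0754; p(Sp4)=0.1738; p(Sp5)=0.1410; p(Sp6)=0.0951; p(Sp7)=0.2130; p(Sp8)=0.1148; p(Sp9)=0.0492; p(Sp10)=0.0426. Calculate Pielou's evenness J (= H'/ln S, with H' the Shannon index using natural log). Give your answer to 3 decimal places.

0.931

H' = −Σ pᵢ ln pᵢ = −((-0.17293) + (-0.11209) + (-0.19491) + (-0.30412) + (-0.27622) + (-0.22375) + (-0.32940) + (-0.24849) + (-0.14818) + (-0.13444)) = 2.14453 (working shown to 5 dp, full precision carried).
With S = 10 species, ln S = 2.30259, so J = 2.14453/2.30259 = 0.93136, i.e. 0.931 to 3 decimal places.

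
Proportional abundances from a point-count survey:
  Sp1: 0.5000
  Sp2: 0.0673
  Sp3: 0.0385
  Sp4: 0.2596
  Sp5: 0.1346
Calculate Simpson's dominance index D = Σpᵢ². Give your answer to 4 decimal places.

0.3415

D = 0.5² + 0.0673² + 0.0385² + 0.2596² + 0.1346² = 0.250000 + 0.004529 + 0.001482 + 0.067392 + 0.018117 = 0.341521 (working shown to 6 dp, full precision carried).
To 4 decimal places, D = 0.3415.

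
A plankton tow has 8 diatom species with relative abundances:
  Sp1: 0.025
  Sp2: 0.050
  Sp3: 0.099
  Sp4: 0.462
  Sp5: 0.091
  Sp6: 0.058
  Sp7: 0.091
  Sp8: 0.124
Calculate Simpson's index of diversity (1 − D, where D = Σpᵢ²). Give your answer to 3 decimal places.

0.738

D = 0.025² + 0.05² + 0.099² + 0.462² + 0.091² + 0.058² + 0.091² + 0.124² = 0.00063 + 0.00250 + 0.00980 + 0.21344 + 0.00828 + 0.00336 + 0.00828 + 0.01538 = 0.26167 (working shown to 5 dp, full precision carried).
So 1 − D = 0.73833, i.e. 0.738 to 3 decimal places.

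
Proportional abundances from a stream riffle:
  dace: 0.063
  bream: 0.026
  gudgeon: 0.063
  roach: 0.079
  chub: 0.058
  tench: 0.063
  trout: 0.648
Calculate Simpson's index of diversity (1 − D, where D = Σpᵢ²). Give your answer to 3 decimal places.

0.558

D = 0.063² + 0.026² + 0.063² + 0.079² + 0.058² + 0.063² + 0.648² = 0.00397 + 0.00068 + 0.00397 + 0.00624 + 0.00336 + 0.00397 + 0.41990 = 0.44209 (working shown to 5 dp, full precision carried).
So 1 − D = 0.55791, i.e. 0.558 to 3 decimal places.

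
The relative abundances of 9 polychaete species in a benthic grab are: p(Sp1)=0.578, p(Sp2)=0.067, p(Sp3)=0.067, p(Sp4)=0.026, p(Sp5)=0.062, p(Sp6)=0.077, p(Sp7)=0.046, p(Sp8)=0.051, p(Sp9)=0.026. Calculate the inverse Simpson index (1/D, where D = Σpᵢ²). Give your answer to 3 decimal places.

D = 0.578² + 0.067² + 0.067² + 0.026² + 0.062² + 0.077² + 0.046² + 0.051² + 0.026² = 0.334084 + 0.004489 + 0.004489 + 0.000676 + 0.003844 + 0.005929 + 0.002116 + 0.002601 + 0.000676 = 0.358904 (working shown to 6 dp, full precision carried).
So 1/D = 2.78626, i.e. 2.786 to 3 decimal places.

2.786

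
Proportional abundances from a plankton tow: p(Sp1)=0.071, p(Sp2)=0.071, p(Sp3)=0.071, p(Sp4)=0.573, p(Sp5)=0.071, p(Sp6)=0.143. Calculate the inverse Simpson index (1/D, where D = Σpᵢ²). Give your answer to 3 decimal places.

D = 0.071² + 0.071² + 0.071² + 0.573² + 0.071² + 0.143² = 0.005041 + 0.005041 + 0.005041 + 0.328329 + 0.005041 + 0.020449 = 0.368942 (working shown to 6 dp, full precision carried).
So 1/D = 2.71045, i.e. 2.710 to 3 decimal places.

2.710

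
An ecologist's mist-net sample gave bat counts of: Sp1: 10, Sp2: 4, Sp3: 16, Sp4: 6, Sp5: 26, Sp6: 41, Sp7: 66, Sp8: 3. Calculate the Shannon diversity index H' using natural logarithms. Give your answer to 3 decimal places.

Total N = 10+4+16+6+26+41+66+3 = 172, so the proportions are 0.05814, 0.02326, 0.09302, 0.03488, 0.15116, 0.23837, 0.38372, 0.01744 (working shown to 5 dp, full precision carried).
Each pᵢ ln pᵢ term: 0.05814×(-2.84491)=-0.16540, 0.02326×(-3.76120)=-0.08747, 0.09302×(-2.37491)=-0.22092, 0.03488×(-3.35574)=-0.11706, 0.15116×(-1.88940)=-0.28561, 0.23837×(-1.43392)=-0.34181, 0.38372×(-0.95784)=-0.36754, 0.01744×(-4.04888)=-0.07062.
Sum = -1.65643, so H' = 1.656.

1.656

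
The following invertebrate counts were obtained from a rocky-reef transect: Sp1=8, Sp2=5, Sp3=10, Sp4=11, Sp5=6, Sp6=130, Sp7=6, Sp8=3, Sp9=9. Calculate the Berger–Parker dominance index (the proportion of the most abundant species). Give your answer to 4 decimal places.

Total N = 8+5+10+11+6+130+6+3+9 = 188, so the proportions are 0.042553, 0.026596, 0.053191, 0.058511, 0.031915, 0.691489, 0.031915, 0.015957, 0.047872 (working shown to 6 dp, full precision carried).
The largest proportion is 0.691489, i.e. d = 0.6915 to 4 decimal places.

0.6915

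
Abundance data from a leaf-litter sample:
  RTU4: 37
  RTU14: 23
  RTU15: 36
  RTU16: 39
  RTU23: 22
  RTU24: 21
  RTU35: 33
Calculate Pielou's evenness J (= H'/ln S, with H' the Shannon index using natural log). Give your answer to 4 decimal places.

0.9847

Total N = 37+23+36+39+22+21+33 = 211, so the proportions are 0.175355, 0.109005, 0.170616, 0.184834, 0.104265, 0.099526, 0.156398 (working shown to 6 dp, full precision carried).
H' = −Σ pᵢ ln pᵢ = −((-0.305283) + (-0.241594) + (-0.301707) + (-0.312055) + (-0.235725) + (-0.229640) + (-0.290173)) = 1.916178.
With S = 7 species, ln S = 1.945910, so J = 1.916178/1.945910 = 0.984721, i.e. 0.9847 to 4 decimal places.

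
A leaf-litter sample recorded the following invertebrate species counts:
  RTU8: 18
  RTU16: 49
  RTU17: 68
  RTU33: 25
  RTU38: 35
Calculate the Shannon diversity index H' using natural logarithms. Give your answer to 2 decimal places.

1.51

Total N = 18+49+68+25+35 = 195, so the proportions are 0.0923, 0.2513, 0.3487, 0.1282, 0.1795 (working shown to 4 dp, full precision carried).
Each pᵢ ln pᵢ term: 0.0923×(-2.3826)=-0.2199, 0.2513×(-1.3812)=-0.3471, 0.3487×(-1.0535)=-0.3674, 0.1282×(-2.0541)=-0.2633, 0.1795×(-1.7177)=-0.3083.
Sum = -1.5060, so H' = 1.51.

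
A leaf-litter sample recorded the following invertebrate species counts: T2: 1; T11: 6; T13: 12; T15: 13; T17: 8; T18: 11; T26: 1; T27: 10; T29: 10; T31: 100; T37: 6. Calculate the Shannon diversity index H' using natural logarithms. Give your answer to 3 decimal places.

1.619

Total N = 1+6+12+13+8+11+1+10+10+100+6 = 178, so the proportions are 0.00562, 0.03371, 0.06742, 0.07303, 0.04494, 0.0618, 0.00562, 0.05618, 0.05618, 0.5618, 0.03371 (working shown to 5 dp, full precision carried).
Each pᵢ ln pᵢ term: 0.00562×(-5.18178)=-0.02911, 0.03371×(-3.39002)=-0.11427, 0.06742×(-2.69688)=-0.18181, 0.07303×(-2.61683)=-0.19112, 0.04494×(-3.10234)=-0.13943, 0.0618×(-2.78389)=-0.17204, 0.00562×(-5.18178)=-0.02911, 0.05618×(-2.87920)=-0.16175, 0.05618×(-2.87920)=-0.16175, 0.5618×(-0.57661)=-0.32394, 0.03371×(-3.39002)=-0.11427.
Sum = -1.61861, so H' = 1.619.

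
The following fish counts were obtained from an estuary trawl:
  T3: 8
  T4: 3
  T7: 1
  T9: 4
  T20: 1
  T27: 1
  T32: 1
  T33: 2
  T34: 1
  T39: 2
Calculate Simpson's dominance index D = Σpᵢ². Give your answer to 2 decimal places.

0.18

Total N = 8+3+1+4+1+1+1+2+1+2 = 24, so the proportions are 0.3333, 0.125, 0.0417, 0.1667, 0.0417, 0.0417, 0.0417, 0.0833, 0.0417, 0.0833 (working shown to 4 dp, full precision carried).
D = 0.3333² + 0.125² + 0.0417² + 0.1667² + 0.0417² + 0.0417² + 0.0417² + 0.0833² + 0.0417² + 0.0833² = 0.1111 + 0.0156 + 0.0017 + 0.0278 + 0.0017 + 0.0017 + 0.0017 + 0.0069 + 0.0017 + 0.0069 = 0.1771.
To 2 decimal places, D = 0.18.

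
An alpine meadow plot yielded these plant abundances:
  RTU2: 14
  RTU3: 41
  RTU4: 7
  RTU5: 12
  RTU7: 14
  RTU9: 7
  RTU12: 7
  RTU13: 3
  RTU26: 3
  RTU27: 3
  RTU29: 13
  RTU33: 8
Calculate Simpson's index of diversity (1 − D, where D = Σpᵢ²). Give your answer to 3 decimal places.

Total N = 14+41+7+12+14+7+7+3+3+3+13+8 = 132, so the proportions are 0.10606, 0.31061, 0.05303, 0.09091, 0.10606, 0.05303, 0.05303, 0.02273, 0.02273, 0.02273, 0.09848, 0.06061 (working shown to 5 dp, full precision carried).
D = 0.10606² + 0.31061² + 0.05303² + 0.09091² + 0.10606² + 0.05303² + 0.05303² + 0.02273² + 0.02273² + 0.02273² + 0.09848² + 0.06061² = 0.01125 + 0.09648 + 0.00281 + 0.00826 + 0.01125 + 0.00281 + 0.00281 + 0.00052 + 0.00052 + 0.00052 + 0.00970 + 0.00367 = 0.15060.
So 1 − D = 0.84940, i.e. 0.849 to 3 decimal places.

0.849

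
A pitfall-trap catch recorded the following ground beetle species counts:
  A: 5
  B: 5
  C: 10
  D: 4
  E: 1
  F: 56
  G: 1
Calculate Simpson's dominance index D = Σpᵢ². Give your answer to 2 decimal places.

Total N = 5+5+10+4+1+56+1 = 82, so the proportions are 0.061, 0.061, 0.122, 0.0488, 0.0122, 0.6829, 0.0122 (working shown to 4 dp, full precision carried).
D = 0.061² + 0.061² + 0.122² + 0.0488² + 0.0122² + 0.6829² + 0.0122² = 0.0037 + 0.0037 + 0.0149 + 0.0024 + 0.0001 + 0.4664 + 0.0001 = 0.4914.
To 2 decimal places, D = 0.49.

0.49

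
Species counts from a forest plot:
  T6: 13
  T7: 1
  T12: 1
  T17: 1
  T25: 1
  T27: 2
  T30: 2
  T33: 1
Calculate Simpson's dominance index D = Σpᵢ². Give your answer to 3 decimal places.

0.376

Total N = 13+1+1+1+1+2+2+1 = 22, so the proportions are 0.59091, 0.04545, 0.04545, 0.04545, 0.04545, 0.09091, 0.09091, 0.04545 (working shown to 5 dp, full precision carried).
D = 0.59091² + 0.04545² + 0.04545² + 0.04545² + 0.04545² + 0.09091² + 0.09091² + 0.04545² = 0.34917 + 0.00207 + 0.00207 + 0.00207 + 0.00207 + 0.00826 + 0.00826 + 0.00207 = 0.37603.
To 3 decimal places, D = 0.376.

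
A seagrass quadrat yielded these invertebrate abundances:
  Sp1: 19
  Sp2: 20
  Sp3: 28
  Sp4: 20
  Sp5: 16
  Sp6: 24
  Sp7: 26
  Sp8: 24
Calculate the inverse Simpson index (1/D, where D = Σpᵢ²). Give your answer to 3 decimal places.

Total N = 19+20+28+20+16+24+26+24 = 177, so the proportions are 0.1073446, 0.1129944, 0.1581921, 0.1129944, 0.0903955, 0.1355932, 0.1468927, 0.1355932 (working shown to 7 dp, full precision carried).
D = 0.1073446² + 0.1129944² + 0.1581921² + 0.1129944² + 0.0903955² + 0.1355932² + 0.1468927² + 0.1355932² = 0.0115229 + 0.0127677 + 0.0250247 + 0.0127677 + 0.0081713 + 0.0183855 + 0.0215775 + 0.0183855 = 0.1286029.
So 1/D = 7.77587, i.e. 7.776 to 3 decimal places.

7.776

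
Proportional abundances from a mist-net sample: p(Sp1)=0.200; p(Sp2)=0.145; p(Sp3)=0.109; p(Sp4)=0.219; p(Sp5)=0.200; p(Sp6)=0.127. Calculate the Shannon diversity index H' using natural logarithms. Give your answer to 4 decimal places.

Each pᵢ ln pᵢ term (working shown to 6 dp, full precision carried): 0.2×(-1.609438)=-0.321888, 0.145×(-1.931022)=-0.279998, 0.109×(-2.216407)=-0.241588, 0.219×(-1.518684)=-0.332592, 0.2×(-1.609438)=-0.321888, 0.127×(-2.063568)=-0.262073.
Sum = -1.760027, so H' = 1.7600.

1.7600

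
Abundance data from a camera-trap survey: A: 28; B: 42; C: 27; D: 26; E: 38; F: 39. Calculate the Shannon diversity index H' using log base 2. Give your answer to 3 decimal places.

2.558

Total N = 28+42+27+26+38+39 = 200, so the proportions are 0.14, 0.21, 0.135, 0.13, 0.19, 0.195 (working shown to 5 dp, full precision carried).
Each pᵢ log₂ pᵢ term: 0.14×(-2.83650)=-0.39711, 0.21×(-2.25154)=-0.47282, 0.135×(-2.88897)=-0.39001, 0.13×(-2.94342)=-0.38264, 0.19×(-2.39593)=-0.45523, 0.195×(-2.35845)=-0.45990.
Sum = -2.55771, so H' = 2.558.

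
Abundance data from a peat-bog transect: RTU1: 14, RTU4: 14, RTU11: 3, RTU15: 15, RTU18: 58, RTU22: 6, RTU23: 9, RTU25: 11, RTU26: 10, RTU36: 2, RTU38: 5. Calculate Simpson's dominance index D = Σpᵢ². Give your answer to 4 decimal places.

0.2016

Total N = 14+14+3+15+58+6+9+11+10+2+5 = 147, so the proportions are 0.095238, 0.095238, 0.020408, 0.102041, 0.394558, 0.040816, 0.061224, 0.07483, 0.068027, 0.013605, 0.034014 (working shown to 6 dp, full precision carried).
D = 0.095238² + 0.095238² + 0.020408² + 0.102041² + 0.394558² + 0.040816² + 0.061224² + 0.07483² + 0.068027² + 0.013605² + 0.034014² = 0.009070 + 0.009070 + 0.000416 + 0.010412 + 0.155676 + 0.001666 + 0.003748 + 0.005600 + 0.004628 + 0.000185 + 0.001157 = 0.201629.
To 4 decimal places, D = 0.2016.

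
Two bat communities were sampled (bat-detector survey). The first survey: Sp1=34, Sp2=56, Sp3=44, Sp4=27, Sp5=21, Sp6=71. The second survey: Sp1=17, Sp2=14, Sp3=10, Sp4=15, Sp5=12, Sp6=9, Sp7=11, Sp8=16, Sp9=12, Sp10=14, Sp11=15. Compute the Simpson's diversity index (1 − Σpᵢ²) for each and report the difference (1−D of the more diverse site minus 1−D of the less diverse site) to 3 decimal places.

The first survey: N=253, proportions 0.13439, 0.22134, 0.17391, 0.10672, 0.083, 0.28063, giving 1−D = 0.80567 (working shown to 5 dp, full precision carried).
The second survey: N=145, proportions 0.11724, 0.09655, 0.06897, 0.10345, 0.08276, 0.06207, 0.07586, 0.11034, 0.08276, 0.09655, 0.10345, giving 1−D = 0.90597.
Difference = |0.80567 − 0.90597| = 0.10030, i.e. 0.100 to 3 decimal places.

0.100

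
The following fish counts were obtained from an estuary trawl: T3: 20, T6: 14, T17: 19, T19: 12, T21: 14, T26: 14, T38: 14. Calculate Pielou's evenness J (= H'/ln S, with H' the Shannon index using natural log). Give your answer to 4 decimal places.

0.9919

Total N = 20+14+19+12+14+14+14 = 107, so the proportions are 0.186916, 0.130841, 0.17757, 0.11215, 0.130841, 0.130841, 0.130841 (working shown to 6 dp, full precision carried).
H' = −Σ pᵢ ln pᵢ = −((-0.313476) + (-0.266101) + (-0.306910) + (-0.245374) + (-0.266101) + (-0.266101) + (-0.266101)) = 1.930165.
With S = 7 species, ln S = 1.945910, so J = 1.930165/1.945910 = 0.991908, i.e. 0.9919 to 4 decimal places.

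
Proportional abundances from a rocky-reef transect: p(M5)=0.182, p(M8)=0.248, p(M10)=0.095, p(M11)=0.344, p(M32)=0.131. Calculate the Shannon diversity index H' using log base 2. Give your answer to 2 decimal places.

2.18

Each pᵢ log₂ pᵢ term (working shown to 4 dp, full precision carried): 0.182×(-2.4580)=-0.4474, 0.248×(-2.0116)=-0.4989, 0.095×(-3.3959)=-0.3226, 0.344×(-1.5395)=-0.5296, 0.131×(-2.9324)=-0.3841.
Sum = -2.1826, so H' = 2.18.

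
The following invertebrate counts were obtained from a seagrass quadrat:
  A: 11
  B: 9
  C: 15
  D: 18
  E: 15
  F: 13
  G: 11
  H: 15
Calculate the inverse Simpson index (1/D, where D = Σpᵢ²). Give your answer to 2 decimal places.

7.68

Total N = 11+9+15+18+15+13+11+15 = 107, so the proportions are 0.102804, 0.084112, 0.140187, 0.168224, 0.140187, 0.121495, 0.102804, 0.140187 (working shown to 6 dp, full precision carried).
D = 0.102804² + 0.084112² + 0.140187² + 0.168224² + 0.140187² + 0.121495² + 0.102804² + 0.140187² = 0.010569 + 0.007075 + 0.019652 + 0.028299 + 0.019652 + 0.014761 + 0.010569 + 0.019652 = 0.130230.
So 1/D = 7.6787, i.e. 7.68 to 2 decimal places.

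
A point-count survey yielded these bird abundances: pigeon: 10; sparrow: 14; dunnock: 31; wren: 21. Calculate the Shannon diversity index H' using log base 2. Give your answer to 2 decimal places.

Total N = 10+14+31+21 = 76, so the proportions are 0.1316, 0.1842, 0.4079, 0.2763 (working shown to 4 dp, full precision carried).
Each pᵢ log₂ pᵢ term: 0.1316×(-2.9260)=-0.3850, 0.1842×(-2.4406)=-0.4496, 0.4079×(-1.2937)=-0.5277, 0.2763×(-1.8556)=-0.5127.
Sum = -1.8750, so H' = 1.88.

1.88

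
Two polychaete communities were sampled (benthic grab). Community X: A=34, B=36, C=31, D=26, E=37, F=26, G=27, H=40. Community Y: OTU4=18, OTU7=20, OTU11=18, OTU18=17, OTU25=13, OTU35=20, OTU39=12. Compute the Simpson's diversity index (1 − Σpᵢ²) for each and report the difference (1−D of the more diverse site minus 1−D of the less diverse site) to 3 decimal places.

Community X: N=257, proportions 0.1323, 0.14008, 0.12062, 0.10117, 0.14397, 0.10117, 0.10506, 0.15564, giving 1−D = 0.87187 (working shown to 5 dp, full precision carried).
Community Y: N=118, proportions 0.15254, 0.16949, 0.15254, 0.14407, 0.11017, 0.16949, 0.10169, giving 1−D = 0.85277.
Difference = |0.87187 − 0.85277| = 0.01910, i.e. 0.019 to 3 decimal places.

0.019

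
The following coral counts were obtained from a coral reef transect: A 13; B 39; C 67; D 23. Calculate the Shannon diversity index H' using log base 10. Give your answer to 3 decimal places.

0.531

Total N = 13+39+67+23 = 142, so the proportions are 0.09155, 0.27465, 0.47183, 0.16197 (working shown to 5 dp, full precision carried).
Each pᵢ log₁₀ pᵢ term: 0.09155×(-1.03834)=-0.09506, 0.27465×(-0.56122)=-0.15414, 0.47183×(-0.32621)=-0.15392, 0.16197×(-0.79056)=-0.12805.
Sum = -0.53116, so H' = 0.531.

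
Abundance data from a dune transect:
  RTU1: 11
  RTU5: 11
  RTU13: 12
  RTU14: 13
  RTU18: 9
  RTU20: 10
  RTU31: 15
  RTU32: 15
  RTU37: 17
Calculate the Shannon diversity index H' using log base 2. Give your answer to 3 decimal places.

3.142

Total N = 11+11+12+13+9+10+15+15+17 = 113, so the proportions are 0.09735, 0.09735, 0.10619, 0.11504, 0.07965, 0.0885, 0.13274, 0.13274, 0.15044 (working shown to 5 dp, full precision carried).
Each pᵢ log₂ pᵢ term: 0.09735×(-3.36075)=-0.32715, 0.09735×(-3.36075)=-0.32715, 0.10619×(-3.23522)=-0.34356, 0.11504×(-3.11974)=-0.35891, 0.07965×(-3.65025)=-0.29073, 0.0885×(-3.49825)=-0.30958, 0.13274×(-2.91329)=-0.38672, 0.13274×(-2.91329)=-0.38672, 0.15044×(-2.73272)=-0.41112.
Sum = -3.14164, so H' = 3.142.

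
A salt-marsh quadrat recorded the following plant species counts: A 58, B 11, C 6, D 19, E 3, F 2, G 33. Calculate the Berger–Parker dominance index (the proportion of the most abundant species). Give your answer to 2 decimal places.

0.44

Total N = 58+11+6+19+3+2+33 = 132, so the proportions are 0.4394, 0.0833, 0.0455, 0.1439, 0.0227, 0.0152, 0.25 (working shown to 4 dp, full precision carried).
The largest proportion is 0.4394, i.e. d = 0.44 to 2 decimal places.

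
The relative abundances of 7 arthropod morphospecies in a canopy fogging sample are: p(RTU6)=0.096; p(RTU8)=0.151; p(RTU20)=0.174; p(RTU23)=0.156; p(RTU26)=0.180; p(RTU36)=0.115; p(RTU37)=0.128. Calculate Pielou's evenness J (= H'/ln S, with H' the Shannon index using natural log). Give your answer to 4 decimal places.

H' = −Σ pᵢ ln pᵢ = −((-0.224967) + (-0.285462) + (-0.304274) + (-0.289832) + (-0.308664) + (-0.248725) + (-0.263133)) = 1.925056 (working shown to 6 dp, full precision carried).
With S = 7 species, ln S = 1.945910, so J = 1.925056/1.945910 = 0.989283, i.e. 0.9893 to 4 decimal places.

0.9893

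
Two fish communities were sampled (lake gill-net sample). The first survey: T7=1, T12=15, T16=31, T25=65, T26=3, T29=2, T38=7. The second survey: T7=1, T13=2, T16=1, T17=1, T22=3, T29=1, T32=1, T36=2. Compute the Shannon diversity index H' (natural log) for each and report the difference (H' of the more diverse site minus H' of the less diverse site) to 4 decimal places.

The first survey: N=124, proportions 0.0080645, 0.1209677, 0.25, 0.5241935, 0.0241935, 0.016129, 0.0564516, giving H' = 1.2984023 (working shown to 7 dp, full precision carried).
The second survey: N=12, proportions 0.0833333, 0.1666667, 0.0833333, 0.0833333, 0.25, 0.0833333, 0.0833333, 0.1666667, giving H' = 1.9792045.
Difference = |1.2984023 − 1.9792045| = 0.6808022, i.e. 0.6808 to 4 decimal places.

0.6808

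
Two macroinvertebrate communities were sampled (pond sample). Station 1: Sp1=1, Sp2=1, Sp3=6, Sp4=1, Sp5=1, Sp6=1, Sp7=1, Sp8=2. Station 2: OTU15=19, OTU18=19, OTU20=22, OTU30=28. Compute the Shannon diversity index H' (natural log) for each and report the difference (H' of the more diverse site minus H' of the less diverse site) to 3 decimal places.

0.399

Station 1: N=14, proportions 0.07143, 0.07143, 0.42857, 0.07143, 0.07143, 0.07143, 0.07143, 0.14286, giving H' = 1.77214 (working shown to 5 dp, full precision carried).
Station 2: N=88, proportions 0.21591, 0.21591, 0.25, 0.31818, giving H' = 1.37287.
Difference = |1.77214 − 1.37287| = 0.39927, i.e. 0.399 to 3 decimal places.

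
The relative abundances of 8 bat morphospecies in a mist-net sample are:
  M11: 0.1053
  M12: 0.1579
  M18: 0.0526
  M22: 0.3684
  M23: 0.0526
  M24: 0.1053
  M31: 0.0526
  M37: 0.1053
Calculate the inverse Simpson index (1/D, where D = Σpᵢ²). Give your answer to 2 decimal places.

4.95

D = 0.1053² + 0.1579² + 0.0526² + 0.3684² + 0.0526² + 0.1053² + 0.0526² + 0.1053² = 0.011088 + 0.024932 + 0.002767 + 0.135719 + 0.002767 + 0.011088 + 0.002767 + 0.011088 = 0.202216 (working shown to 6 dp, full precision carried).
So 1/D = 4.9452, i.e. 4.95 to 2 decimal places.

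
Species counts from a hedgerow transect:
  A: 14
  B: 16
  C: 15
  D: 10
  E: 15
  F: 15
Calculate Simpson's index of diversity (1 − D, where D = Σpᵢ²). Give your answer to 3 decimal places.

Total N = 14+16+15+10+15+15 = 85, so the proportions are 0.16471, 0.18824, 0.17647, 0.11765, 0.17647, 0.17647 (working shown to 5 dp, full precision carried).
D = 0.16471² + 0.18824² + 0.17647² + 0.11765² + 0.17647² + 0.17647² = 0.02713 + 0.03543 + 0.03114 + 0.01384 + 0.03114 + 0.03114 = 0.16983.
So 1 − D = 0.83017, i.e. 0.830 to 3 decimal places.

0.830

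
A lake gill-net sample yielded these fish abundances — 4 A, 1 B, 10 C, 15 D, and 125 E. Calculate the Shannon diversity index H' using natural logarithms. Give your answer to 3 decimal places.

Total N = 4+1+10+15+125 = 155, so the proportions are 0.02581, 0.00645, 0.06452, 0.09677, 0.80645 (working shown to 5 dp, full precision carried).
Each pᵢ ln pᵢ term: 0.02581×(-3.65713)=-0.09438, 0.00645×(-5.04343)=-0.03254, 0.06452×(-2.74084)=-0.17683, 0.09677×(-2.33537)=-0.22600, 0.80645×(-0.21511)=-0.17348.
Sum = -0.70323, so H' = 0.703.

0.703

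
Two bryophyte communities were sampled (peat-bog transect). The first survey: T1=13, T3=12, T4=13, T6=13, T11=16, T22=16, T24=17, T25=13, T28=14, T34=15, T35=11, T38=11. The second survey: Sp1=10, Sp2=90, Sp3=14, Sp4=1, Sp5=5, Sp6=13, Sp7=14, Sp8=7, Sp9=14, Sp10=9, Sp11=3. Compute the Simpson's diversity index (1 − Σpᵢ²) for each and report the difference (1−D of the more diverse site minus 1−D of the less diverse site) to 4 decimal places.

0.1966

The first survey: N=164, proportions 0.0792683, 0.0731707, 0.0792683, 0.0792683, 0.097561, 0.097561, 0.1036585, 0.0792683, 0.0853659, 0.0914634, 0.0670732, 0.0670732, giving 1−D = 0.9150803 (working shown to 7 dp, full precision carried).
The second survey: N=180, proportions 0.0555556, 0.5, 0.0777778, 0.0055556, 0.0277778, 0.0722222, 0.0777778, 0.0388889, 0.0777778, 0.05, 0.0166667, giving 1−D = 0.7184568.
Difference = |0.9150803 − 0.7184568| = 0.1966235, i.e. 0.1966 to 4 decimal places.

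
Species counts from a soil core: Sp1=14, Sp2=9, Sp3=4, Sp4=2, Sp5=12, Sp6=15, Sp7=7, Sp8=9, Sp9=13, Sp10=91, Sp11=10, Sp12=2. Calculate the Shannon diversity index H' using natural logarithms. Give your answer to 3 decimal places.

Total N = 14+9+4+2+12+15+7+9+13+91+10+2 = 188, so the proportions are 0.07447, 0.04787, 0.02128, 0.01064, 0.06383, 0.07979, 0.03723, 0.04787, 0.06915, 0.48404, 0.05319, 0.01064 (working shown to 5 dp, full precision carried).
Each pᵢ ln pᵢ term: 0.07447×(-2.59738)=-0.19342, 0.04787×(-3.03922)=-0.14549, 0.02128×(-3.85015)=-0.08192, 0.01064×(-4.54329)=-0.04833, 0.06383×(-2.75154)=-0.17563, 0.07979×(-2.52839)=-0.20173, 0.03723×(-3.29053)=-0.12252, 0.04787×(-3.03922)=-0.14549, 0.06915×(-2.67149)=-0.18473, 0.48404×(-0.72558)=-0.35121, 0.05319×(-2.93386)=-0.15606, 0.01064×(-4.54329)=-0.04833.
Sum = -1.85488, so H' = 1.855.

1.855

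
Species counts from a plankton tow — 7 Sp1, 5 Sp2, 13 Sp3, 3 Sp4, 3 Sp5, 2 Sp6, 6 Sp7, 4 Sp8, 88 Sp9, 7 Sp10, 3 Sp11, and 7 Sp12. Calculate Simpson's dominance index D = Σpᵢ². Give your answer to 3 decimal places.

Total N = 7+5+13+3+3+2+6+4+88+7+3+7 = 148, so the proportions are 0.0473, 0.03378, 0.08784, 0.02027, 0.02027, 0.01351, 0.04054, 0.02703, 0.59459, 0.0473, 0.02027, 0.0473 (working shown to 5 dp, full precision carried).
D = 0.0473² + 0.03378² + 0.08784² + 0.02027² + 0.02027² + 0.01351² + 0.04054² + 0.02703² + 0.59459² + 0.0473² + 0.02027² + 0.0473² = 0.00224 + 0.00114 + 0.00772 + 0.00041 + 0.00041 + 0.00018 + 0.00164 + 0.00073 + 0.35354 + 0.00224 + 0.00041 + 0.00224 = 0.37290.
To 3 decimal places, D = 0.373.

0.373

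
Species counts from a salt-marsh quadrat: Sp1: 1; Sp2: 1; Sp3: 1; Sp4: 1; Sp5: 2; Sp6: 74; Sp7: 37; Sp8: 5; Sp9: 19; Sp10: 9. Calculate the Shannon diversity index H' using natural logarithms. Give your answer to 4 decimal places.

Total N = 1+1+1+1+2+74+37+5+19+9 = 150, so the proportions are 0.006667, 0.006667, 0.006667, 0.006667, 0.013333, 0.493333, 0.246667, 0.033333, 0.126667, 0.06 (working shown to 6 dp, full precision carried).
Each pᵢ ln pᵢ term: 0.006667×(-5.010635)=-0.033404, 0.006667×(-5.010635)=-0.033404, 0.006667×(-5.010635)=-0.033404, 0.006667×(-5.010635)=-0.033404, 0.013333×(-4.317488)=-0.057567, 0.493333×(-0.706570)=-0.348575, 0.246667×(-1.399717)=-0.345264, 0.033333×(-3.401197)=-0.113373, 0.126667×(-2.066196)=-0.261718, 0.06×(-2.813411)=-0.168805.
Sum = -1.428918, so H' = 1.4289.

1.4289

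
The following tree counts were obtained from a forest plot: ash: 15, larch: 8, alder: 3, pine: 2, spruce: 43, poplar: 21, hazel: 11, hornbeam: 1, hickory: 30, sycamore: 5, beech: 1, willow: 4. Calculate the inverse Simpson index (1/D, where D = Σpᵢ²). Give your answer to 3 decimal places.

5.672

Total N = 15+8+3+2+43+21+11+1+30+5+1+4 = 144, so the proportions are 0.1041667, 0.0555556, 0.0208333, 0.0138889, 0.2986111, 0.1458333, 0.0763889, 0.0069444, 0.2083333, 0.0347222, 0.0069444, 0.0277778 (working shown to 7 dp, full precision carried).
D = 0.1041667² + 0.0555556² + 0.0208333² + 0.0138889² + 0.2986111² + 0.1458333² + 0.0763889² + 0.0069444² + 0.2083333² + 0.0347222² + 0.0069444² + 0.0277778² = 0.0108507 + 0.0030864 + 0.0004340 + 0.0001929 + 0.0891686 + 0.0212674 + 0.0058353 + 0.0000482 + 0.0434028 + 0.0012056 + 0.0000482 + 0.0007716 = 0.1763117.
So 1/D = 5.67177, i.e. 5.672 to 3 decimal places.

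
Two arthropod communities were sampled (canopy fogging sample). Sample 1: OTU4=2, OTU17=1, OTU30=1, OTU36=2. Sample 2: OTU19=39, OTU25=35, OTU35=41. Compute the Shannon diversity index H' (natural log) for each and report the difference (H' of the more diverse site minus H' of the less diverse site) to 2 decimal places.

Sample 1: N=6, proportions 0.3333, 0.1667, 0.1667, 0.3333, giving H' = 1.3297 (working shown to 4 dp, full precision carried).
Sample 2: N=115, proportions 0.3391, 0.3043, 0.3565, giving H' = 1.0965.
Difference = |1.3297 − 1.0965| = 0.2332, i.e. 0.23 to 2 decimal places.

0.23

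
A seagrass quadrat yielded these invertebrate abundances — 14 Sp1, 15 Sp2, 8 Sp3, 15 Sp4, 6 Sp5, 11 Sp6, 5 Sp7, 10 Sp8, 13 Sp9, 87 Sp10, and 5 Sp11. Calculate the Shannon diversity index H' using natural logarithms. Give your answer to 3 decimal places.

1.893

Total N = 14+15+8+15+6+11+5+10+13+87+5 = 189, so the proportions are 0.07407, 0.07937, 0.04233, 0.07937, 0.03175, 0.0582, 0.02646, 0.05291, 0.06878, 0.46032, 0.02646 (working shown to 5 dp, full precision carried).
Each pᵢ ln pᵢ term: 0.07407×(-2.60269)=-0.19279, 0.07937×(-2.53370)=-0.20109, 0.04233×(-3.16231)=-0.13385, 0.07937×(-2.53370)=-0.20109, 0.03175×(-3.44999)=-0.10952, 0.0582×(-2.84385)=-0.16552, 0.02646×(-3.63231)=-0.09609, 0.05291×(-2.93916)=-0.15551, 0.06878×(-2.67680)=-0.18412, 0.46032×(-0.77584)=-0.35713, 0.02646×(-3.63231)=-0.09609.
Sum = -1.89281, so H' = 1.893.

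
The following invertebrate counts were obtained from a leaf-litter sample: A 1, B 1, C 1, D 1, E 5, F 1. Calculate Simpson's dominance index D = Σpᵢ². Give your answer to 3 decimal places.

Total N = 1+1+1+1+5+1 = 10, so the proportions are 0.1, 0.1, 0.1, 0.1, 0.5, 0.1 (working shown to 5 dp, full precision carried).
D = 0.1² + 0.1² + 0.1² + 0.1² + 0.5² + 0.1² = 0.01000 + 0.01000 + 0.01000 + 0.01000 + 0.25000 + 0.01000 = 0.30000.
To 3 decimal places, D = 0.300.

0.300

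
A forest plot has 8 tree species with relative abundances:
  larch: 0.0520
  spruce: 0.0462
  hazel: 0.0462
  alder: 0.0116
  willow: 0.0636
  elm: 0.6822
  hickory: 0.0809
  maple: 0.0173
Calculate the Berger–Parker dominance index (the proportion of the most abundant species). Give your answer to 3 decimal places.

0.682

The largest proportion is 0.6822, i.e. d = 0.682 to 3 decimal places.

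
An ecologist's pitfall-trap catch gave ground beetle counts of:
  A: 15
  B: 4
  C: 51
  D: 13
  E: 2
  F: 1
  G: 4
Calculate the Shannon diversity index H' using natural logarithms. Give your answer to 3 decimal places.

1.311

Total N = 15+4+51+13+2+1+4 = 90, so the proportions are 0.16667, 0.04444, 0.56667, 0.14444, 0.02222, 0.01111, 0.04444 (working shown to 5 dp, full precision carried).
Each pᵢ ln pᵢ term: 0.16667×(-1.79176)=-0.29863, 0.04444×(-3.11352)=-0.13838, 0.56667×(-0.56798)=-0.32186, 0.14444×(-1.93486)=-0.27948, 0.02222×(-3.80666)=-0.08459, 0.01111×(-4.49981)=-0.05000, 0.04444×(-3.11352)=-0.13838.
Sum = -1.31131, so H' = 1.311.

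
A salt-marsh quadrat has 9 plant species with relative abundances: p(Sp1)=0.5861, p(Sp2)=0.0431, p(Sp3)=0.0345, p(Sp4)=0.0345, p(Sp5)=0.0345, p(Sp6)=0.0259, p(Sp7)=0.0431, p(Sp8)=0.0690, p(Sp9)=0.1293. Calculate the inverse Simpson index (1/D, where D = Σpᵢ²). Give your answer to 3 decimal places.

D = 0.5861² + 0.0431² + 0.0345² + 0.0345² + 0.0345² + 0.0259² + 0.0431² + 0.069² + 0.1293² = 0.343513 + 0.001858 + 0.001190 + 0.001190 + 0.001190 + 0.000671 + 0.001858 + 0.004761 + 0.016718 = 0.372949 (working shown to 6 dp, full precision carried).
So 1/D = 2.68133, i.e. 2.681 to 3 decimal places.

2.681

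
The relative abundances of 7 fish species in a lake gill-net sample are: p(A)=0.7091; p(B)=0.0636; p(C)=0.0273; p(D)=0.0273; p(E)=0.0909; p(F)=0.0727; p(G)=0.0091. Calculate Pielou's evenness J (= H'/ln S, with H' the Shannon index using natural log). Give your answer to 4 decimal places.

H' = −Σ pᵢ ln pᵢ = −((-0.243759) + (-0.175227) + (-0.098304) + (-0.098304) + (-0.217978) + (-0.190577) + (-0.042765)) = 1.066914 (working shown to 6 dp, full precision carried).
With S = 7 species, ln S = 1.945910, so J = 1.066914/1.945910 = 0.548285, i.e. 0.5483 to 4 decimal places.

0.5483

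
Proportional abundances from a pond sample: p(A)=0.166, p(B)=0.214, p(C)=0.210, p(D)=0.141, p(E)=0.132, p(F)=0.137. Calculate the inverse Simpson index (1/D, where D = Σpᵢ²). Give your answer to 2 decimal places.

D = 0.166² + 0.214² + 0.21² + 0.141² + 0.132² + 0.137² = 0.027556 + 0.045796 + 0.044100 + 0.019881 + 0.017424 + 0.018769 = 0.173526 (working shown to 6 dp, full precision carried).
So 1/D = 5.7628, i.e. 5.76 to 2 decimal places.

5.76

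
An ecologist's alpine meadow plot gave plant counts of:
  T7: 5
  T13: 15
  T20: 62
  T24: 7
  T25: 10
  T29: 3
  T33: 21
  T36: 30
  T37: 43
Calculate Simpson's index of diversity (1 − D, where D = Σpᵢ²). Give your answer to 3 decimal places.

Total N = 5+15+62+7+10+3+21+30+43 = 196, so the proportions are 0.02551, 0.07653, 0.31633, 0.03571, 0.05102, 0.01531, 0.10714, 0.15306, 0.21939 (working shown to 5 dp, full precision carried).
D = 0.02551² + 0.07653² + 0.31633² + 0.03571² + 0.05102² + 0.01531² + 0.10714² + 0.15306² + 0.21939² = 0.00065 + 0.00586 + 0.10006 + 0.00128 + 0.00260 + 0.00023 + 0.01148 + 0.02343 + 0.04813 = 0.19372.
So 1 − D = 0.80628, i.e. 0.806 to 3 decimal places.

0.806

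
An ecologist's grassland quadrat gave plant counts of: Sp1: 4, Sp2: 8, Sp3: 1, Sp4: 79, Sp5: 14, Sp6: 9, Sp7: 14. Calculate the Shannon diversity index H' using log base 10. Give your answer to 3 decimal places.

0.558

Total N = 4+8+1+79+14+9+14 = 129, so the proportions are 0.03101, 0.06202, 0.00775, 0.6124, 0.10853, 0.06977, 0.10853 (working shown to 5 dp, full precision carried).
Each pᵢ log₁₀ pᵢ term: 0.03101×(-1.50853)=-0.04678, 0.06202×(-1.20750)=-0.07488, 0.00775×(-2.11059)=-0.01636, 0.6124×(-0.21296)=-0.13042, 0.10853×(-0.96446)=-0.10467, 0.06977×(-1.15635)=-0.08068, 0.10853×(-0.96446)=-0.10467.
Sum = -0.55846, so H' = 0.558.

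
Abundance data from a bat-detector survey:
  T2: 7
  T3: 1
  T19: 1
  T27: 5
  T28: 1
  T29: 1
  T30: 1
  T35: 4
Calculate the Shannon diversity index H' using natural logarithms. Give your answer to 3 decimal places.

Total N = 7+1+1+5+1+1+1+4 = 21, so the proportions are 0.33333, 0.04762, 0.04762, 0.2381, 0.04762, 0.04762, 0.04762, 0.19048 (working shown to 5 dp, full precision carried).
Each pᵢ ln pᵢ term: 0.33333×(-1.09861)=-0.36620, 0.04762×(-3.04452)=-0.14498, 0.04762×(-3.04452)=-0.14498, 0.2381×(-1.43508)=-0.34169, 0.04762×(-3.04452)=-0.14498, 0.04762×(-3.04452)=-0.14498, 0.04762×(-3.04452)=-0.14498, 0.19048×(-1.65823)=-0.31585.
Sum = -1.74863, so H' = 1.749.

1.749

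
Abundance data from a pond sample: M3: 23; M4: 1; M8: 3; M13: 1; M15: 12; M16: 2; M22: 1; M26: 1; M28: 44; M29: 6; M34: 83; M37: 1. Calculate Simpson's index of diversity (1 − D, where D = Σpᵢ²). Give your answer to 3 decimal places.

0.699

Total N = 23+1+3+1+12+2+1+1+44+6+83+1 = 178, so the proportions are 0.12921, 0.00562, 0.01685, 0.00562, 0.06742, 0.01124, 0.00562, 0.00562, 0.24719, 0.03371, 0.46629, 0.00562 (working shown to 5 dp, full precision carried).
D = 0.12921² + 0.00562² + 0.01685² + 0.00562² + 0.06742² + 0.01124² + 0.00562² + 0.00562² + 0.24719² + 0.03371² + 0.46629² + 0.00562² = 0.01670 + 0.00003 + 0.00028 + 0.00003 + 0.00454 + 0.00013 + 0.00003 + 0.00003 + 0.06110 + 0.00114 + 0.21743 + 0.00003 = 0.30148.
So 1 − D = 0.69852, i.e. 0.699 to 3 decimal places.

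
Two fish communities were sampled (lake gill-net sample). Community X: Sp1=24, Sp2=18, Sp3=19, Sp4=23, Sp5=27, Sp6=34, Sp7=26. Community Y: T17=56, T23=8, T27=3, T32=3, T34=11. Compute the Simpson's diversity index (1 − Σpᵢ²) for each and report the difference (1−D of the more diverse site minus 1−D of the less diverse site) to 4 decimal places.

0.3601

Community X: N=171, proportions 0.140351, 0.105263, 0.111111, 0.134503, 0.157895, 0.19883, 0.152047, giving 1−D = 0.851202 (working shown to 6 dp, full precision carried).
Community Y: N=81, proportions 0.691358, 0.098765, 0.037037, 0.037037, 0.135802, giving 1−D = 0.491084.
Difference = |0.851202 − 0.491084| = 0.360118, i.e. 0.3601 to 4 decimal places.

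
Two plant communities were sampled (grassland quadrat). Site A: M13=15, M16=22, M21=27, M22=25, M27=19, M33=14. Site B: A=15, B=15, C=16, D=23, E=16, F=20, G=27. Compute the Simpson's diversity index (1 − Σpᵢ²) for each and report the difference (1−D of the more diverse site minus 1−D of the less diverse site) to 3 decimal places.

0.026

Site A: N=122, proportions 0.12295, 0.18033, 0.22131, 0.20492, 0.15574, 0.11475, giving 1−D = 0.82397 (working shown to 5 dp, full precision carried).
Site B: N=132, proportions 0.11364, 0.11364, 0.12121, 0.17424, 0.12121, 0.15152, 0.20455, giving 1−D = 0.84963.
Difference = |0.82397 − 0.84963| = 0.02566, i.e. 0.026 to 3 decimal places.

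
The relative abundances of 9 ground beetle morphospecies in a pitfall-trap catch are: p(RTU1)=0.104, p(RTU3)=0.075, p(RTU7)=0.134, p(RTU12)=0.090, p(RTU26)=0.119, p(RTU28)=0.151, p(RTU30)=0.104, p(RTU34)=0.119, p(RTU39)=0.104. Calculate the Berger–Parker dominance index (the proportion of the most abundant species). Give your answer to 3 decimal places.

0.151

The largest proportion is 0.151, i.e. d = 0.151 to 3 decimal places.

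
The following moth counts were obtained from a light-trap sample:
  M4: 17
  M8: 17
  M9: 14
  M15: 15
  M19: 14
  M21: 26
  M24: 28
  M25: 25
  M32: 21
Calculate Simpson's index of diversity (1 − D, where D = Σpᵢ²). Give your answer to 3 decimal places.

0.881

Total N = 17+17+14+15+14+26+28+25+21 = 177, so the proportions are 0.09605, 0.09605, 0.0791, 0.08475, 0.0791, 0.14689, 0.15819, 0.14124, 0.11864 (working shown to 5 dp, full precision carried).
D = 0.09605² + 0.09605² + 0.0791² + 0.08475² + 0.0791² + 0.14689² + 0.15819² + 0.14124² + 0.11864² = 0.00922 + 0.00922 + 0.00626 + 0.00718 + 0.00626 + 0.02158 + 0.02502 + 0.01995 + 0.01408 = 0.11877.
So 1 − D = 0.88123, i.e. 0.881 to 3 decimal places.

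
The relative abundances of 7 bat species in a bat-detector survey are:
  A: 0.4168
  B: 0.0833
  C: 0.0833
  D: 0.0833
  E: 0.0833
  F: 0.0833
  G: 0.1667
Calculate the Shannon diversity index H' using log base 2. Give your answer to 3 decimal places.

Each pᵢ log₂ pᵢ term (working shown to 6 dp, full precision carried): 0.4168×(-1.262573)=-0.526240, 0.0833×(-3.585540)=-0.298675, 0.0833×(-3.585540)=-0.298675, 0.0833×(-3.585540)=-0.298675, 0.0833×(-3.585540)=-0.298675, 0.0833×(-3.585540)=-0.298675, 0.1667×(-2.584674)=-0.430865.
Sum = -2.450483, so H' = 2.450.

2.450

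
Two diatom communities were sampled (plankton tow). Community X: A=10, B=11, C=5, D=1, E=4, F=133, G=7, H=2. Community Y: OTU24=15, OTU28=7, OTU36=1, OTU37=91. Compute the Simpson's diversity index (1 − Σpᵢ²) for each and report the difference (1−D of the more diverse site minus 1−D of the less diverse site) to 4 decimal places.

0.0568

Community X: N=173, proportions 0.057803, 0.063584, 0.028902, 0.00578, 0.023121, 0.768786, 0.040462, 0.011561, giving 1−D = 0.398410 (working shown to 6 dp, full precision carried).
Community Y: N=114, proportions 0.131579, 0.061404, 0.008772, 0.798246, giving 1−D = 0.341644.
Difference = |0.398410 − 0.341644| = 0.056766, i.e. 0.0568 to 4 decimal places.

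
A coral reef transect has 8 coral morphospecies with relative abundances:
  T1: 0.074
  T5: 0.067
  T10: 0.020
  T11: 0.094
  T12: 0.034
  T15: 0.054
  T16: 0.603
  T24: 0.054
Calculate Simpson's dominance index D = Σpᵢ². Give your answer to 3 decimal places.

D = 0.074² + 0.067² + 0.02² + 0.094² + 0.034² + 0.054² + 0.603² + 0.054² = 0.00548 + 0.00449 + 0.00040 + 0.00884 + 0.00116 + 0.00292 + 0.36361 + 0.00292 = 0.38980 (working shown to 5 dp, full precision carried).
To 3 decimal places, D = 0.390.

0.390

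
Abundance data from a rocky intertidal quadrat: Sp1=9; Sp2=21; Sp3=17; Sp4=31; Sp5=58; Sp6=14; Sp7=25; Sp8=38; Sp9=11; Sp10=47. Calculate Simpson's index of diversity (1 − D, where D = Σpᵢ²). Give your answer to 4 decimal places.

Total N = 9+21+17+31+58+14+25+38+11+47 = 271, so the proportions are 0.03321, 0.077491, 0.062731, 0.114391, 0.214022, 0.051661, 0.092251, 0.140221, 0.04059, 0.173432 (working shown to 6 dp, full precision carried).
D = 0.03321² + 0.077491² + 0.062731² + 0.114391² + 0.214022² + 0.051661² + 0.092251² + 0.140221² + 0.04059² + 0.173432² = 0.001103 + 0.006005 + 0.003935 + 0.013085 + 0.045805 + 0.002669 + 0.008510 + 0.019662 + 0.001648 + 0.030079 = 0.132501.
So 1 − D = 0.867499, i.e. 0.8675 to 4 decimal places.

0.8675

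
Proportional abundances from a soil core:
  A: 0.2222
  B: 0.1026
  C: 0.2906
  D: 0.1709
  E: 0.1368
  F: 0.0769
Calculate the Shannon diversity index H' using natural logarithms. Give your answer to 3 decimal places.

1.698

Each pᵢ ln pᵢ term (working shown to 5 dp, full precision carried): 0.2222×(-1.50418)=-0.33423, 0.1026×(-2.27692)=-0.23361, 0.2906×(-1.23581)=-0.35913, 0.1709×(-1.76668)=-0.30193, 0.1368×(-1.98924)=-0.27213, 0.0769×(-2.56525)=-0.19727.
Sum = -1.69829, so H' = 1.698.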